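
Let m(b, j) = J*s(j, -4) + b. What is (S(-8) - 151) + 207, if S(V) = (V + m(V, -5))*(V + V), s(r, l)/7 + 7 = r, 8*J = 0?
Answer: 312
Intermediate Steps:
J = 0 (J = (⅛)*0 = 0)
s(r, l) = -49 + 7*r
m(b, j) = b (m(b, j) = 0*(-49 + 7*j) + b = 0 + b = b)
S(V) = 4*V² (S(V) = (V + V)*(V + V) = (2*V)*(2*V) = 4*V²)
(S(-8) - 151) + 207 = (4*(-8)² - 151) + 207 = (4*64 - 151) + 207 = (256 - 151) + 207 = 105 + 207 = 312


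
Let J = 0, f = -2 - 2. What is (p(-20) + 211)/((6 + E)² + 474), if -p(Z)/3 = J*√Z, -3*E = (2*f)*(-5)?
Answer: 1899/4750 ≈ 0.39979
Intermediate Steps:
f = -4
E = -40/3 (E = -2*(-4)*(-5)/3 = -(-8)*(-5)/3 = -⅓*40 = -40/3 ≈ -13.333)
p(Z) = 0 (p(Z) = -0*√Z = -3*0 = 0)
(p(-20) + 211)/((6 + E)² + 474) = (0 + 211)/((6 - 40/3)² + 474) = 211/((-22/3)² + 474) = 211/(484/9 + 474) = 211/(4750/9) = 211*(9/4750) = 1899/4750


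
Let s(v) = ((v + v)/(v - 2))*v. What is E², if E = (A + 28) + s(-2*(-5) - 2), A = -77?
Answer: 6889/9 ≈ 765.44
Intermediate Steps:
s(v) = 2*v²/(-2 + v) (s(v) = ((2*v)/(-2 + v))*v = (2*v/(-2 + v))*v = 2*v²/(-2 + v))
E = -83/3 (E = (-77 + 28) + 2*(-2*(-5) - 2)²/(-2 + (-2*(-5) - 2)) = -49 + 2*(10 - 2)²/(-2 + (10 - 2)) = -49 + 2*8²/(-2 + 8) = -49 + 2*64/6 = -49 + 2*64*(⅙) = -49 + 64/3 = -83/3 ≈ -27.667)
E² = (-83/3)² = 6889/9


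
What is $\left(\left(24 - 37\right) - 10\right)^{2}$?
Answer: $529$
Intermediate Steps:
$\left(\left(24 - 37\right) - 10\right)^{2} = \left(-13 - 10\right)^{2} = \left(-23\right)^{2} = 529$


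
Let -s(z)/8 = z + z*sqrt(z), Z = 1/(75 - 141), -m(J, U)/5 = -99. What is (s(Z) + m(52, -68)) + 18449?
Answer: 625156/33 + 2*I*sqrt(66)/1089 ≈ 18944.0 + 0.01492*I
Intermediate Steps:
m(J, U) = 495 (m(J, U) = -5*(-99) = 495)
Z = -1/66 (Z = 1/(-66) = -1/66 ≈ -0.015152)
s(z) = -8*z - 8*z**(3/2) (s(z) = -8*(z + z*sqrt(z)) = -8*(z + z**(3/2)) = -8*z - 8*z**(3/2))
(s(Z) + m(52, -68)) + 18449 = ((-8*(-1/66) - (-2)*I*sqrt(66)/1089) + 495) + 18449 = ((4/33 - (-2)*I*sqrt(66)/1089) + 495) + 18449 = ((4/33 + 2*I*sqrt(66)/1089) + 495) + 18449 = (16339/33 + 2*I*sqrt(66)/1089) + 18449 = 625156/33 + 2*I*sqrt(66)/1089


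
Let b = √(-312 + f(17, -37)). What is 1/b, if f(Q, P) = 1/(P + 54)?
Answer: -I*√90151/5303 ≈ -0.056619*I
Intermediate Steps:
f(Q, P) = 1/(54 + P)
b = I*√90151/17 (b = √(-312 + 1/(54 - 37)) = √(-312 + 1/17) = √(-5303/17) = I*√90151/17 ≈ 17.662*I)
1/b = 1/(I*√90151/17) = -I*√90151/5303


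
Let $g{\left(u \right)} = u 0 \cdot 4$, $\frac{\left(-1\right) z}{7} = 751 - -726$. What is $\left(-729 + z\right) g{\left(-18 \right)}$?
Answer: $0$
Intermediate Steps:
$z = -10339$ ($z = - 7 \left(751 - -726\right) = - 7 \left(751 + 726\right) = \left(-7\right) 1477 = -10339$)
$g{\left(u \right)} = 0$ ($g{\left(u \right)} = 0 \cdot 4 = 0$)
$\left(-729 + z\right) g{\left(-18 \right)} = \left(-729 - 10339\right) 0 = \left(-11068\right) 0 = 0$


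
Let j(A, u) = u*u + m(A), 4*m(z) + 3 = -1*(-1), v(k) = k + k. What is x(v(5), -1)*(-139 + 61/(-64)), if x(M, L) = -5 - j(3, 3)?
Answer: 241839/128 ≈ 1889.4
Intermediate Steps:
v(k) = 2*k
m(z) = -½ (m(z) = -¾ + (-1*(-1))/4 = -¾ + (¼)*1 = -¾ + ¼ = -½)
j(A, u) = -½ + u² (j(A, u) = u*u - ½ = u² - ½ = -½ + u²)
x(M, L) = -27/2 (x(M, L) = -5 - (-½ + 3²) = -5 - (-½ + 9) = -5 - 1*17/2 = -5 - 17/2 = -27/2)
x(v(5), -1)*(-139 + 61/(-64)) = -27*(-139 + 61/(-64))/2 = -27*(-139 + 61*(-1/64))/2 = -27*(-139 - 61/64)/2 = -27/2*(-8957/64) = 241839/128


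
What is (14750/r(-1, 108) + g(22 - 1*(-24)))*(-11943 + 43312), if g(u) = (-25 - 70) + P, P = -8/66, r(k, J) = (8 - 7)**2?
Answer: 15170393459/33 ≈ 4.5971e+8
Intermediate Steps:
r(k, J) = 1 (r(k, J) = 1**2 = 1)
P = -4/33 (P = -8*1/66 = -4/33 ≈ -0.12121)
g(u) = -3139/33 (g(u) = (-25 - 70) - 4/33 = -95 - 4/33 = -3139/33)
(14750/r(-1, 108) + g(22 - 1*(-24)))*(-11943 + 43312) = (14750/1 - 3139/33)*(-11943 + 43312) = (14750*1 - 3139/33)*31369 = (14750 - 3139/33)*31369 = (483611/33)*31369 = 15170393459/33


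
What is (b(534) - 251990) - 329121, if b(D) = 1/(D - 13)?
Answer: -302758830/521 ≈ -5.8111e+5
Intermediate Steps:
b(D) = 1/(-13 + D)
(b(534) - 251990) - 329121 = (1/(-13 + 534) - 251990) - 329121 = (1/521 - 251990) - 329121 = -131286789/521 - 329121 = -302758830/521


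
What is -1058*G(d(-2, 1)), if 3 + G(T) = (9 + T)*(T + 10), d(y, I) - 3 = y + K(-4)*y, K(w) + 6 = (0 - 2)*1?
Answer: -739542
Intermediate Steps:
K(w) = -8 (K(w) = -6 + (0 - 2)*1 = -6 - 2*1 = -6 - 2 = -8)
d(y, I) = 3 - 7*y (d(y, I) = 3 + (y - 8*y) = 3 - 7*y)
G(T) = -3 + (9 + T)*(10 + T) (G(T) = -3 + (9 + T)*(T + 10) = -3 + (9 + T)*(10 + T))
-1058*G(d(-2, 1)) = -1058*(87 + (3 - 7*(-2))² + 19*(3 - 7*(-2))) = -1058*(87 + (3 + 14)² + 19*(3 + 14)) = -1058*(87 + 17² + 19*17) = -1058*(87 + 289 + 323) = -1058*699 = -739542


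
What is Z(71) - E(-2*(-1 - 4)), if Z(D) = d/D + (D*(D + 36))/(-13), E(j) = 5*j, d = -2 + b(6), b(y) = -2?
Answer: -585589/923 ≈ -634.44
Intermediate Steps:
d = -4 (d = -2 - 2 = -4)
Z(D) = -4/D - D*(36 + D)/13 (Z(D) = -4/D + (D*(D + 36))/(-13) = -4/D + (D*(36 + D))*(-1/13) = -4/D - D*(36 + D)/13)
Z(71) - E(-2*(-1 - 4)) = (1/13)*(-52 + 71²*(-36 - 1*71))/71 - 5*(-2*(-1 - 4)) = (1/13)*(1/71)*(-52 + 5041*(-36 - 71)) - 5*(-2*(-5)) = (1/13)*(1/71)*(-52 + 5041*(-107)) - 5*10 = (1/13)*(1/71)*(-52 - 539387) - 1*50 = (1/13)*(1/71)*(-539439) - 50 = -539439/923 - 50 = -585589/923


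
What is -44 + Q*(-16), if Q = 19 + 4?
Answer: -412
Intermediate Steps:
Q = 23
-44 + Q*(-16) = -44 + 23*(-16) = -44 - 368 = -412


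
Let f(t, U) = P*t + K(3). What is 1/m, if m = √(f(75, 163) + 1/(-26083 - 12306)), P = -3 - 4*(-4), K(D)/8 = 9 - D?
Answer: √1507610734994/39271946 ≈ 0.031265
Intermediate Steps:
K(D) = 72 - 8*D (K(D) = 8*(9 - D) = 72 - 8*D)
P = 13 (P = -3 + 16 = 13)
f(t, U) = 48 + 13*t (f(t, U) = 13*t + (72 - 8*3) = 13*t + (72 - 24) = 13*t + 48 = 48 + 13*t)
m = √1507610734994/38389 (m = √((48 + 13*75) + 1/(-26083 - 12306)) = √((48 + 975) + 1/(-38389)) = √(1023 - 1/38389) = √(39271946/38389) = √1507610734994/38389 ≈ 31.984)
1/m = 1/(√1507610734994/38389) = √1507610734994/39271946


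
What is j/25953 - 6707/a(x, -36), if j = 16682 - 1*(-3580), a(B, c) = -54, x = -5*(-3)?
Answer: 58386973/467154 ≈ 124.98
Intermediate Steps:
x = 15
j = 20262 (j = 16682 + 3580 = 20262)
j/25953 - 6707/a(x, -36) = 20262/25953 - 6707/(-54) = 20262*(1/25953) - 6707*(-1/54) = 6754/8651 + 6707/54 = 58386973/467154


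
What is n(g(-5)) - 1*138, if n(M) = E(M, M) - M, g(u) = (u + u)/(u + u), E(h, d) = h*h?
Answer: -138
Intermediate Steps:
E(h, d) = h²
g(u) = 1 (g(u) = (2*u)/((2*u)) = (2*u)*(1/(2*u)) = 1)
n(M) = M² - M
n(g(-5)) - 1*138 = 1*(-1 + 1) - 1*138 = 1*0 - 138 = 0 - 138 = -138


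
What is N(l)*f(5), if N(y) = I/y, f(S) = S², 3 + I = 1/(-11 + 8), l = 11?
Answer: -250/33 ≈ -7.5758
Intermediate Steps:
I = -10/3 (I = -3 + 1/(-11 + 8) = -3 + 1/(-3) = -3 - ⅓ = -10/3 ≈ -3.3333)
N(y) = -10/(3*y)
N(l)*f(5) = -10/3/11*5² = -10/3*1/11*25 = -10/33*25 = -250/33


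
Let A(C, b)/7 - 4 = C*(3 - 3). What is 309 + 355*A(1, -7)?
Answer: 10249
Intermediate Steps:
A(C, b) = 28 (A(C, b) = 28 + 7*(C*(3 - 3)) = 28 + 7*(C*0) = 28 + 7*0 = 28 + 0 = 28)
309 + 355*A(1, -7) = 309 + 355*28 = 309 + 9940 = 10249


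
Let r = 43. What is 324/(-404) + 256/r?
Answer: 22373/4343 ≈ 5.1515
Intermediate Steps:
324/(-404) + 256/r = 324/(-404) + 256/43 = 324*(-1/404) + 256*(1/43) = -81/101 + 256/43 = 22373/4343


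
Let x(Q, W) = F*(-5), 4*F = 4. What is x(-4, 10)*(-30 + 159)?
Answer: -645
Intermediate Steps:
F = 1 (F = (1/4)*4 = 1)
x(Q, W) = -5 (x(Q, W) = 1*(-5) = -5)
x(-4, 10)*(-30 + 159) = -5*(-30 + 159) = -5*129 = -645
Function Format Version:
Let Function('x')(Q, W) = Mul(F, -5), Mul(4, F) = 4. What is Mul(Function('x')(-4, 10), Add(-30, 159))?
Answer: -645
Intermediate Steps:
F = 1 (F = Mul(Rational(1, 4), 4) = 1)
Function('x')(Q, W) = -5 (Function('x')(Q, W) = Mul(1, -5) = -5)
Mul(Function('x')(-4, 10), Add(-30, 159)) = Mul(-5, Add(-30, 159)) = Mul(-5, 129) = -645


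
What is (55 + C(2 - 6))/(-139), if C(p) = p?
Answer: -51/139 ≈ -0.36691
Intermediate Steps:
(55 + C(2 - 6))/(-139) = (55 + (2 - 6))/(-139) = (55 - 4)*(-1/139) = 51*(-1/139) = -51/139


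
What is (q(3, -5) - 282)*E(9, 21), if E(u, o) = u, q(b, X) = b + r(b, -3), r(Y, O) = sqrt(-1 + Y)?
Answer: -2511 + 9*sqrt(2) ≈ -2498.3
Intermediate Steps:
q(b, X) = b + sqrt(-1 + b)
(q(3, -5) - 282)*E(9, 21) = ((3 + sqrt(-1 + 3)) - 282)*9 = ((3 + sqrt(2)) - 282)*9 = (-279 + sqrt(2))*9 = -2511 + 9*sqrt(2)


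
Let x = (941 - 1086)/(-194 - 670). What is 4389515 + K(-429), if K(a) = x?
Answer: 3792541105/864 ≈ 4.3895e+6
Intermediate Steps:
x = 145/864 (x = -145/(-864) = -145*(-1/864) = 145/864 ≈ 0.16782)
K(a) = 145/864
4389515 + K(-429) = 4389515 + 145/864 = 3792541105/864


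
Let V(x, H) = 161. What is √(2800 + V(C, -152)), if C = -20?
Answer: 3*√329 ≈ 54.415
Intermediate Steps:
√(2800 + V(C, -152)) = √(2800 + 161) = √2961 = 3*√329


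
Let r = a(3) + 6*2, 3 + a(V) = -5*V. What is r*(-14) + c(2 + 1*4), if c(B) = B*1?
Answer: 90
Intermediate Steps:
a(V) = -3 - 5*V
c(B) = B
r = -6 (r = (-3 - 5*3) + 6*2 = (-3 - 15) + 12 = -18 + 12 = -6)
r*(-14) + c(2 + 1*4) = -6*(-14) + (2 + 1*4) = 84 + (2 + 4) = 84 + 6 = 90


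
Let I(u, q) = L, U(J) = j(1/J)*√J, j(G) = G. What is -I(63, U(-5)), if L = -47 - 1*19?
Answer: 66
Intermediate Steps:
L = -66 (L = -47 - 19 = -66)
U(J) = J^(-½) (U(J) = √J/J = J^(-½))
I(u, q) = -66
-I(63, U(-5)) = -1*(-66) = 66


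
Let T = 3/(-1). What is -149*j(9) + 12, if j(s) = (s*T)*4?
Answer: 16104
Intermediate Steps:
T = -3 (T = 3*(-1) = -3)
j(s) = -12*s (j(s) = (s*(-3))*4 = -3*s*4 = -12*s)
-149*j(9) + 12 = -(-1788)*9 + 12 = -149*(-108) + 12 = 16092 + 12 = 16104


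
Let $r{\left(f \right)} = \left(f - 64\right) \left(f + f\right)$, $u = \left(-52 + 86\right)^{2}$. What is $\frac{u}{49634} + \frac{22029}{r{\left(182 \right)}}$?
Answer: $\frac{6280439}{11713624} \approx 0.53617$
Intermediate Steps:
$u = 1156$ ($u = 34^{2} = 1156$)
$r{\left(f \right)} = 2 f \left(-64 + f\right)$ ($r{\left(f \right)} = \left(-64 + f\right) 2 f = 2 f \left(-64 + f\right)$)
$\frac{u}{49634} + \frac{22029}{r{\left(182 \right)}} = \frac{1156}{49634} + \frac{22029}{2 \cdot 182 \left(-64 + 182\right)} = 1156 \cdot \frac{1}{49634} + \frac{22029}{2 \cdot 182 \cdot 118} = \frac{578}{24817} + \frac{22029}{42952} = \frac{578}{24817} + 22029 \cdot \frac{1}{42952} = \frac{578}{24817} + \frac{3147}{6136} = \frac{6280439}{11713624}$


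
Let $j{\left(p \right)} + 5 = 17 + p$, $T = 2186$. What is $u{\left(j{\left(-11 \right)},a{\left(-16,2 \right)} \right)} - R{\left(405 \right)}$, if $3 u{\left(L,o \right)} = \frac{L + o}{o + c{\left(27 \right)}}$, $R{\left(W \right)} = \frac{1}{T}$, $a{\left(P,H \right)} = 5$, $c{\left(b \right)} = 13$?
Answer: $\frac{2177}{19674} \approx 0.11065$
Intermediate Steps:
$j{\left(p \right)} = 12 + p$ ($j{\left(p \right)} = -5 + \left(17 + p\right) = 12 + p$)
$R{\left(W \right)} = \frac{1}{2186}$
$u{\left(L,o \right)} = \frac{L + o}{3 \left(13 + o\right)}$ ($u{\left(L,o \right)} = \frac{\left(L + o\right) \frac{1}{o + 13}}{3} = \frac{\left(L + o\right) \frac{1}{13 + o}}{3} = \frac{\frac{1}{13 + o} \left(L + o\right)}{3} = \frac{L + o}{3 \left(13 + o\right)}$)
$u{\left(j{\left(-11 \right)},a{\left(-16,2 \right)} \right)} - R{\left(405 \right)} = \frac{\left(12 - 11\right) + 5}{3 \left(13 + 5\right)} - \frac{1}{2186} = \frac{1 + 5}{3 \cdot 18} - \frac{1}{2186} = \frac{1}{3} \cdot \frac{1}{18} \cdot 6 - \frac{1}{2186} = \frac{1}{9} - \frac{1}{2186} = \frac{2177}{19674}$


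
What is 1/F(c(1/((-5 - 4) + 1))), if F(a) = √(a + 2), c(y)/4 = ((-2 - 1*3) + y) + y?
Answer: -I*√19/19 ≈ -0.22942*I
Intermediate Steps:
c(y) = -20 + 8*y (c(y) = 4*(((-2 - 1*3) + y) + y) = 4*(((-2 - 3) + y) + y) = 4*((-5 + y) + y) = 4*(-5 + 2*y) = -20 + 8*y)
F(a) = √(2 + a)
1/F(c(1/((-5 - 4) + 1))) = 1/(√(2 + (-20 + 8/((-5 - 4) + 1)))) = 1/(√(2 + (-20 + 8/(-9 + 1)))) = 1/(√(2 + (-20 + 8/(-8)))) = 1/(√(2 + (-20 + 8*(-⅛)))) = 1/(√(2 + (-20 - 1))) = 1/(√(2 - 21)) = 1/(√(-19)) = 1/(I*√19) = -I*√19/19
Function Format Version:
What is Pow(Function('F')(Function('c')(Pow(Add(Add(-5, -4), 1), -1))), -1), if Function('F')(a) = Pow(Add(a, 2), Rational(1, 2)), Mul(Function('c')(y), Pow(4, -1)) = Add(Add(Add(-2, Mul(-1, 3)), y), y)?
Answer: Mul(Rational(-1, 19), I, Pow(19, Rational(1, 2))) ≈ Mul(-0.22942, I)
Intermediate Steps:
Function('c')(y) = Add(-20, Mul(8, y)) (Function('c')(y) = Mul(4, Add(Add(Add(-2, Mul(-1, 3)), y), y)) = Mul(4, Add(Add(Add(-2, -3), y), y)) = Mul(4, Add(Add(-5, y), y)) = Mul(4, Add(-5, Mul(2, y))) = Add(-20, Mul(8, y)))
Function('F')(a) = Pow(Add(2, a), Rational(1, 2))
Pow(Function('F')(Function('c')(Pow(Add(Add(-5, -4), 1), -1))), -1) = Pow(Pow(Add(2, Add(-20, Mul(8, Pow(Add(Add(-5, -4), 1), -1)))), Rational(1, 2)), -1) = Pow(Pow(Add(2, Add(-20, Mul(8, Pow(Add(-9, 1), -1)))), Rational(1, 2)), -1) = Pow(Pow(Add(2, Add(-20, Mul(8, Pow(-8, -1)))), Rational(1, 2)), -1) = Pow(Pow(Add(2, Add(-20, Mul(8, Rational(-1, 8)))), Rational(1, 2)), -1) = Pow(Pow(Add(2, Add(-20, -1)), Rational(1, 2)), -1) = Pow(Pow(Add(2, -21), Rational(1, 2)), -1) = Pow(Pow(-19, Rational(1, 2)), -1) = Pow(Mul(I, Pow(19, Rational(1, 2))), -1) = Mul(Rational(-1, 19), I, Pow(19, Rational(1, 2)))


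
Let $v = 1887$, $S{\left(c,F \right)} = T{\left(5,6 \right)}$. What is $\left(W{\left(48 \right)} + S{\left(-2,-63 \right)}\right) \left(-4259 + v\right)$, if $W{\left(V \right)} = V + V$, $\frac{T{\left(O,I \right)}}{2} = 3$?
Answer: $-241944$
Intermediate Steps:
$T{\left(O,I \right)} = 6$ ($T{\left(O,I \right)} = 2 \cdot 3 = 6$)
$W{\left(V \right)} = 2 V$
$S{\left(c,F \right)} = 6$
$\left(W{\left(48 \right)} + S{\left(-2,-63 \right)}\right) \left(-4259 + v\right) = \left(2 \cdot 48 + 6\right) \left(-4259 + 1887\right) = \left(96 + 6\right) \left(-2372\right) = 102 \left(-2372\right) = -241944$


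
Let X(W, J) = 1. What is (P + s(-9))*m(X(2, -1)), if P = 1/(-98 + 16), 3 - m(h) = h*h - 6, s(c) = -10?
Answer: -3284/41 ≈ -80.098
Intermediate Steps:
m(h) = 9 - h² (m(h) = 3 - (h*h - 6) = 3 - (h² - 6) = 3 - (-6 + h²) = 3 + (6 - h²) = 9 - h²)
P = -1/82 (P = 1/(-82) = -1/82 ≈ -0.012195)
(P + s(-9))*m(X(2, -1)) = (-1/82 - 10)*(9 - 1*1²) = -821*(9 - 1*1)/82 = -821*(9 - 1)/82 = -821/82*8 = -3284/41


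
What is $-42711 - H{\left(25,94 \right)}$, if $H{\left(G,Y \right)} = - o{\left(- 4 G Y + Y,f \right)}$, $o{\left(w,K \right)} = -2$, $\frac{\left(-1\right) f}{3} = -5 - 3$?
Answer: $-42713$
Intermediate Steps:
$f = 24$ ($f = - 3 \left(-5 - 3\right) = \left(-3\right) \left(-8\right) = 24$)
$H{\left(G,Y \right)} = 2$ ($H{\left(G,Y \right)} = \left(-1\right) \left(-2\right) = 2$)
$-42711 - H{\left(25,94 \right)} = -42711 - 2 = -42713$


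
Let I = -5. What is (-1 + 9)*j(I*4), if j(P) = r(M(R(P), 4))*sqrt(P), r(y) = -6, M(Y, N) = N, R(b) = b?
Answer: -96*I*sqrt(5) ≈ -214.66*I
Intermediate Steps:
j(P) = -6*sqrt(P)
(-1 + 9)*j(I*4) = (-1 + 9)*(-6*2*I*sqrt(5)) = 8*(-12*I*sqrt(5)) = -96*I*sqrt(5)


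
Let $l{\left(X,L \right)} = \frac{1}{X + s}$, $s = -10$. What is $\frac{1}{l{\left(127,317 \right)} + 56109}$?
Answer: $\frac{117}{6564754} \approx 1.7822 \cdot 10^{-5}$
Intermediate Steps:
$l{\left(X,L \right)} = \frac{1}{-10 + X}$ ($l{\left(X,L \right)} = \frac{1}{X - 10} = \frac{1}{-10 + X}$)
$\frac{1}{l{\left(127,317 \right)} + 56109} = \frac{1}{\frac{1}{-10 + 127} + 56109} = \frac{1}{\frac{1}{117} + 56109} = \frac{1}{\frac{6564754}{117}} = \frac{117}{6564754}$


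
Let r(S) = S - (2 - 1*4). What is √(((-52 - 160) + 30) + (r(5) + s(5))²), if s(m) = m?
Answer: I*√38 ≈ 6.1644*I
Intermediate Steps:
r(S) = 2 + S (r(S) = S - (2 - 4) = S - 1*(-2) = S + 2 = 2 + S)
√(((-52 - 160) + 30) + (r(5) + s(5))²) = √(((-52 - 160) + 30) + ((2 + 5) + 5)²) = √((-212 + 30) + (7 + 5)²) = √(-182 + 12²) = √(-182 + 144) = √(-38) = I*√38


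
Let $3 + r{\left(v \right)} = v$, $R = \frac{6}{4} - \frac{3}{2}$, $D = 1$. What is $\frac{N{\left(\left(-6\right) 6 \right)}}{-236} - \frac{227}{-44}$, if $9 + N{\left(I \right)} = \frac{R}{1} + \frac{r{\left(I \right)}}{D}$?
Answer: $\frac{13921}{2596} \approx 5.3625$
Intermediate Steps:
$R = 0$ ($R = 6 \cdot \frac{1}{4} - \frac{3}{2} = \frac{3}{2} - \frac{3}{2} = 0$)
$r{\left(v \right)} = -3 + v$
$N{\left(I \right)} = -12 + I$ ($N{\left(I \right)} = -9 + \left(\frac{0}{1} + \frac{-3 + I}{1}\right) = -9 + \left(0 \cdot 1 + \left(-3 + I\right) 1\right) = -9 + \left(0 + \left(-3 + I\right)\right) = -9 + \left(-3 + I\right) = -12 + I$)
$\frac{N{\left(\left(-6\right) 6 \right)}}{-236} - \frac{227}{-44} = \frac{-12 - 36}{-236} - \frac{227}{-44} = \left(-12 - 36\right) \left(- \frac{1}{236}\right) - - \frac{227}{44} = \left(-48\right) \left(- \frac{1}{236}\right) + \frac{227}{44} = \frac{12}{59} + \frac{227}{44} = \frac{13921}{2596}$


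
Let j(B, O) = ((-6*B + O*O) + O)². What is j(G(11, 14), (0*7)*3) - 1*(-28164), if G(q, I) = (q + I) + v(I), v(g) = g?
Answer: 82920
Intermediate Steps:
G(q, I) = q + 2*I (G(q, I) = (q + I) + I = (I + q) + I = q + 2*I)
j(B, O) = (O + O² - 6*B)² (j(B, O) = ((-6*B + O²) + O)² = ((O² - 6*B) + O)² = (O + O² - 6*B)²)
j(G(11, 14), (0*7)*3) - 1*(-28164) = ((0*7)*3 + ((0*7)*3)² - 6*(11 + 2*14))² - 1*(-28164) = (0*3 + (0*3)² - 6*(11 + 28))² + 28164 = (0 + 0² - 6*39)² + 28164 = (0 + 0 - 234)² + 28164 = (-234)² + 28164 = 54756 + 28164 = 82920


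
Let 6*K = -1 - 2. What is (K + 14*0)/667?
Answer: -1/1334 ≈ -0.00074963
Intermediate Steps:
K = -½ (K = (-1 - 2)/6 = (⅙)*(-3) = -½ ≈ -0.50000)
(K + 14*0)/667 = (-½ + 14*0)/667 = (-½ + 0)*(1/667) = -½*1/667 = -1/1334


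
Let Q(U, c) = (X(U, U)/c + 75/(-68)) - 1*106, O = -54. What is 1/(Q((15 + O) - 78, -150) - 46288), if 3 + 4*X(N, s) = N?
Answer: -340/15774267 ≈ -2.1554e-5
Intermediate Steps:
X(N, s) = -¾ + N/4
Q(U, c) = -7283/68 + (-¾ + U/4)/c (Q(U, c) = ((-¾ + U/4)/c + 75/(-68)) - 1*106 = ((-¾ + U/4)/c + 75*(-1/68)) - 106 = ((-¾ + U/4)/c - 75/68) - 106 = (-75/68 + (-¾ + U/4)/c) - 106 = -7283/68 + (-¾ + U/4)/c)
1/(Q((15 + O) - 78, -150) - 46288) = 1/((1/68)*(-51 - 7283*(-150) + 17*((15 - 54) - 78))/(-150) - 46288) = 1/((1/68)*(-1/150)*(-51 + 1092450 + 17*(-39 - 78)) - 46288) = 1/((1/68)*(-1/150)*(-51 + 1092450 + 17*(-117)) - 46288) = 1/((1/68)*(-1/150)*(-51 + 1092450 - 1989) - 46288) = 1/((1/68)*(-1/150)*1090410 - 46288) = 1/(-36347/340 - 46288) = 1/(-15774267/340) = -340/15774267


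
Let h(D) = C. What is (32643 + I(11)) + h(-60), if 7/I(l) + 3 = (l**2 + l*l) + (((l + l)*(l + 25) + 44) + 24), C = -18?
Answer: 5122126/157 ≈ 32625.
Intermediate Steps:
h(D) = -18
I(l) = 7/(65 + 2*l**2 + 2*l*(25 + l)) (I(l) = 7/(-3 + ((l**2 + l*l) + (((l + l)*(l + 25) + 44) + 24))) = 7/(-3 + ((l**2 + l**2) + (((2*l)*(25 + l) + 44) + 24))) = 7/(-3 + (2*l**2 + ((2*l*(25 + l) + 44) + 24))) = 7/(-3 + (2*l**2 + ((44 + 2*l*(25 + l)) + 24))) = 7/(-3 + (2*l**2 + (68 + 2*l*(25 + l)))) = 7/(-3 + (68 + 2*l**2 + 2*l*(25 + l))) = 7/(65 + 2*l**2 + 2*l*(25 + l)))
(32643 + I(11)) + h(-60) = (32643 + 7/(65 + 4*11**2 + 50*11)) - 18 = (32643 + 7/(65 + 4*121 + 550)) - 18 = (32643 + 7/(65 + 484 + 550)) - 18 = (32643 + 7/1099) - 18 = (32643 + 7*(1/1099)) - 18 = (32643 + 1/157) - 18 = 5124952/157 - 18 = 5122126/157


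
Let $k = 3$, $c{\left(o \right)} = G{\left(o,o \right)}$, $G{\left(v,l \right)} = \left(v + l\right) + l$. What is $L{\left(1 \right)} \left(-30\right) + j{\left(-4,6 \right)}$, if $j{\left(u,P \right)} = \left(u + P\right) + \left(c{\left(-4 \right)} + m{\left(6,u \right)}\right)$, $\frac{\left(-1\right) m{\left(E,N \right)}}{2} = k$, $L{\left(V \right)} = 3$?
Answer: $-106$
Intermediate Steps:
$G{\left(v,l \right)} = v + 2 l$ ($G{\left(v,l \right)} = \left(l + v\right) + l = v + 2 l$)
$c{\left(o \right)} = 3 o$ ($c{\left(o \right)} = o + 2 o = 3 o$)
$m{\left(E,N \right)} = -6$ ($m{\left(E,N \right)} = \left(-2\right) 3 = -6$)
$j{\left(u,P \right)} = -18 + P + u$ ($j{\left(u,P \right)} = \left(u + P\right) + \left(3 \left(-4\right) - 6\right) = \left(P + u\right) - 18 = -18 + P + u$)
$L{\left(1 \right)} \left(-30\right) + j{\left(-4,6 \right)} = 3 \left(-30\right) - 16 = -90 - 16 = -106$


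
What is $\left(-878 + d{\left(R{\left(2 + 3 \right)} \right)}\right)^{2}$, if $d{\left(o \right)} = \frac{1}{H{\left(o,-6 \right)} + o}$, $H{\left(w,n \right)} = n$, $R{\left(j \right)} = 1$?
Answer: $\frac{19280881}{25} \approx 7.7124 \cdot 10^{5}$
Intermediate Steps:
$d{\left(o \right)} = \frac{1}{-6 + o}$
$\left(-878 + d{\left(R{\left(2 + 3 \right)} \right)}\right)^{2} = \left(-878 + \frac{1}{-6 + 1}\right)^{2} = \left(-878 + \frac{1}{-5}\right)^{2} = \left(-878 - \frac{1}{5}\right)^{2} = \left(- \frac{4391}{5}\right)^{2} = \frac{19280881}{25}$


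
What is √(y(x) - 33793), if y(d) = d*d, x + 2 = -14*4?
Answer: 21*I*√69 ≈ 174.44*I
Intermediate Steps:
x = -58 (x = -2 - 14*4 = -2 - 56 = -58)
y(d) = d²
√(y(x) - 33793) = √((-58)² - 33793) = √(3364 - 33793) = √(-30429) = 21*I*√69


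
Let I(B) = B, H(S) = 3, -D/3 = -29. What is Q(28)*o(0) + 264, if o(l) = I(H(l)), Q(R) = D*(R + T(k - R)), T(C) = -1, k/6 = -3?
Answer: 7311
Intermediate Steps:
k = -18 (k = 6*(-3) = -18)
D = 87 (D = -3*(-29) = 87)
Q(R) = -87 + 87*R (Q(R) = 87*(R - 1) = 87*(-1 + R) = -87 + 87*R)
o(l) = 3
Q(28)*o(0) + 264 = (-87 + 87*28)*3 + 264 = (-87 + 2436)*3 + 264 = 2349*3 + 264 = 7047 + 264 = 7311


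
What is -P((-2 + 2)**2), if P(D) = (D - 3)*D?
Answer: 0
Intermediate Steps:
P(D) = D*(-3 + D) (P(D) = (-3 + D)*D = D*(-3 + D))
-P((-2 + 2)**2) = -(-2 + 2)**2*(-3 + (-2 + 2)**2) = -0**2*(-3 + 0**2) = -0*(-3 + 0) = -0*(-3) = -1*0 = 0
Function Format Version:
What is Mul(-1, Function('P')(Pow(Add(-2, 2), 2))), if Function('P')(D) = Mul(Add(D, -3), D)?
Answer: 0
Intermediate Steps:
Function('P')(D) = Mul(D, Add(-3, D)) (Function('P')(D) = Mul(Add(-3, D), D) = Mul(D, Add(-3, D)))
Mul(-1, Function('P')(Pow(Add(-2, 2), 2))) = Mul(-1, Mul(Pow(Add(-2, 2), 2), Add(-3, Pow(Add(-2, 2), 2)))) = Mul(-1, Mul(Pow(0, 2), Add(-3, Pow(0, 2)))) = Mul(-1, Mul(0, Add(-3, 0))) = Mul(-1, Mul(0, -3)) = Mul(-1, 0) = 0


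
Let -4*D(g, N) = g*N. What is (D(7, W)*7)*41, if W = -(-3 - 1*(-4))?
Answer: 2009/4 ≈ 502.25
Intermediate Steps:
W = -1 (W = -(-3 + 4) = -1*1 = -1)
D(g, N) = -N*g/4 (D(g, N) = -g*N/4 = -N*g/4)
(D(7, W)*7)*41 = (-1/4*(-1)*7*7)*41 = ((7/4)*7)*41 = (49/4)*41 = 2009/4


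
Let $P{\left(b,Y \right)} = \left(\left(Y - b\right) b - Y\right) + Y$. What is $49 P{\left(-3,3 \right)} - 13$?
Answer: $-895$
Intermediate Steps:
$P{\left(b,Y \right)} = b \left(Y - b\right)$ ($P{\left(b,Y \right)} = \left(b \left(Y - b\right) - Y\right) + Y = \left(- Y + b \left(Y - b\right)\right) + Y = b \left(Y - b\right)$)
$49 P{\left(-3,3 \right)} - 13 = 49 \left(- 3 \left(3 - -3\right)\right) - 13 = 49 \left(- 3 \left(3 + 3\right)\right) - 13 = 49 \left(\left(-3\right) 6\right) - 13 = 49 \left(-18\right) - 13 = -882 - 13 = -895$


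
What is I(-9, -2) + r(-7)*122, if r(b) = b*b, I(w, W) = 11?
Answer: 5989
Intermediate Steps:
r(b) = b²
I(-9, -2) + r(-7)*122 = 11 + (-7)²*122 = 11 + 49*122 = 11 + 5978 = 5989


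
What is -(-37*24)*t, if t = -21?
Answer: -18648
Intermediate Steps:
-(-37*24)*t = -(-37*24)*(-21) = -(-888)*(-21) = -1*18648 = -18648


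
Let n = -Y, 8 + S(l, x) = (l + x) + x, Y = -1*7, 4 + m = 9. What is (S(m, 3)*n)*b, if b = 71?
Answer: 1491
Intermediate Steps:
m = 5 (m = -4 + 9 = 5)
Y = -7
S(l, x) = -8 + l + 2*x (S(l, x) = -8 + ((l + x) + x) = -8 + (l + 2*x) = -8 + l + 2*x)
n = 7 (n = -1*(-7) = 7)
(S(m, 3)*n)*b = ((-8 + 5 + 2*3)*7)*71 = ((-8 + 5 + 6)*7)*71 = (3*7)*71 = 21*71 = 1491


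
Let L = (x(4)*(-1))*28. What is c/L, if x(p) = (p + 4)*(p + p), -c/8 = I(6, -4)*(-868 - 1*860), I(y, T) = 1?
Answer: -54/7 ≈ -7.7143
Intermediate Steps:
c = 13824 (c = -8*(-868 - 1*860) = -8*(-868 - 860) = -8*(-1728) = 13824)
x(p) = 2*p*(4 + p) (x(p) = (4 + p)*(2*p) = 2*p*(4 + p))
L = -1792 (L = ((2*4*(4 + 4))*(-1))*28 = ((2*4*8)*(-1))*28 = (64*(-1))*28 = -64*28 = -1792)
c/L = 13824/(-1792) = 13824*(-1/1792) = -54/7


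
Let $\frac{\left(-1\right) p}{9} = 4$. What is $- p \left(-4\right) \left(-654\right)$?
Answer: $94176$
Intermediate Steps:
$p = -36$ ($p = \left(-9\right) 4 = -36$)
$- p \left(-4\right) \left(-654\right) = \left(-1\right) \left(-36\right) \left(-4\right) \left(-654\right) = 36 \left(-4\right) \left(-654\right) = \left(-144\right) \left(-654\right) = 94176$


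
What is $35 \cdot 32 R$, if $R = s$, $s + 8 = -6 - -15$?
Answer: $1120$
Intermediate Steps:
$s = 1$ ($s = -8 - -9 = -8 + \left(-6 + 15\right) = -8 + 9 = 1$)
$R = 1$
$35 \cdot 32 R = 35 \cdot 32 \cdot 1 = 1120 \cdot 1 = 1120$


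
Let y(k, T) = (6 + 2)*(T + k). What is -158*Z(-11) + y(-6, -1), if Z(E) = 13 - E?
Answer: -3848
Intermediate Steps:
y(k, T) = 8*T + 8*k (y(k, T) = 8*(T + k) = 8*T + 8*k)
-158*Z(-11) + y(-6, -1) = -158*(13 - 1*(-11)) + (8*(-1) + 8*(-6)) = -158*(13 + 11) + (-8 - 48) = -158*24 - 56 = -3792 - 56 = -3848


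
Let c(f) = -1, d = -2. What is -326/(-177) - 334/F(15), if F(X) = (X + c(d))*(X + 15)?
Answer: 12967/12390 ≈ 1.0466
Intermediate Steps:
F(X) = (-1 + X)*(15 + X) (F(X) = (X - 1)*(X + 15) = (-1 + X)*(15 + X))
-326/(-177) - 334/F(15) = -326/(-177) - 334/(-15 + 15² + 14*15) = -326*(-1/177) - 334/(-15 + 225 + 210) = 326/177 - 334/420 = 326/177 - 334*1/420 = 326/177 - 167/210 = 12967/12390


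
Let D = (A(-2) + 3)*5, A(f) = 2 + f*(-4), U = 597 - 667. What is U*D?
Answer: -4550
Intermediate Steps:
U = -70
A(f) = 2 - 4*f
D = 65 (D = ((2 - 4*(-2)) + 3)*5 = ((2 + 8) + 3)*5 = (10 + 3)*5 = 13*5 = 65)
U*D = -70*65 = -4550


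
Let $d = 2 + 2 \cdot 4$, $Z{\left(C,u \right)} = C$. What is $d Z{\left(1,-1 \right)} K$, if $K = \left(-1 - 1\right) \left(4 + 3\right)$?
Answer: $-140$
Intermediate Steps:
$d = 10$ ($d = 2 + 8 = 10$)
$K = -14$ ($K = \left(-2\right) 7 = -14$)
$d Z{\left(1,-1 \right)} K = 10 \cdot 1 \left(-14\right) = 10 \left(-14\right) = -140$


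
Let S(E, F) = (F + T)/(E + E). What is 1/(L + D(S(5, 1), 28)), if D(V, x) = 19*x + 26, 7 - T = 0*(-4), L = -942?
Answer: -1/384 ≈ -0.0026042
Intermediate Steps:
T = 7 (T = 7 - 0*(-4) = 7 - 1*0 = 7 + 0 = 7)
S(E, F) = (7 + F)/(2*E) (S(E, F) = (F + 7)/(E + E) = (7 + F)/((2*E)) = (7 + F)*(1/(2*E)) = (7 + F)/(2*E))
D(V, x) = 26 + 19*x
1/(L + D(S(5, 1), 28)) = 1/(-942 + (26 + 19*28)) = 1/(-942 + (26 + 532)) = 1/(-942 + 558) = 1/(-384) = -1/384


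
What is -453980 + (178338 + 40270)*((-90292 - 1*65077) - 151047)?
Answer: -66985442908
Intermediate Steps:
-453980 + (178338 + 40270)*((-90292 - 1*65077) - 151047) = -453980 + 218608*((-90292 - 65077) - 151047) = -453980 + 218608*(-155369 - 151047) = -453980 + 218608*(-306416) = -453980 - 66984988928 = -66985442908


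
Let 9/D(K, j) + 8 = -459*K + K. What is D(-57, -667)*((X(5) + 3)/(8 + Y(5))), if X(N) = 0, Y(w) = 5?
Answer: 27/339274 ≈ 7.9582e-5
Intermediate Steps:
D(K, j) = 9/(-8 - 458*K) (D(K, j) = 9/(-8 + (-459*K + K)) = 9/(-8 - 458*K))
D(-57, -667)*((X(5) + 3)/(8 + Y(5))) = (-9/(8 + 458*(-57)))*((0 + 3)/(8 + 5)) = (-9/(8 - 26106))*(3/13) = (-9/(-26098))*(3*(1/13)) = -9*(-1/26098)*(3/13) = (9/26098)*(3/13) = 27/339274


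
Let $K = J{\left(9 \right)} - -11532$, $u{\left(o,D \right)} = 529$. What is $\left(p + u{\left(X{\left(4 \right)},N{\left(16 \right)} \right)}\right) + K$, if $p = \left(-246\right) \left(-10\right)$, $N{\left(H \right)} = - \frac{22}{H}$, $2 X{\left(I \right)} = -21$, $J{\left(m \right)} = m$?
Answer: $14530$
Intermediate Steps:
$X{\left(I \right)} = - \frac{21}{2}$ ($X{\left(I \right)} = \frac{1}{2} \left(-21\right) = - \frac{21}{2}$)
$p = 2460$
$K = 11541$ ($K = 9 - -11532 = 9 + 11532 = 11541$)
$\left(p + u{\left(X{\left(4 \right)},N{\left(16 \right)} \right)}\right) + K = \left(2460 + 529\right) + 11541 = 2989 + 11541 = 14530$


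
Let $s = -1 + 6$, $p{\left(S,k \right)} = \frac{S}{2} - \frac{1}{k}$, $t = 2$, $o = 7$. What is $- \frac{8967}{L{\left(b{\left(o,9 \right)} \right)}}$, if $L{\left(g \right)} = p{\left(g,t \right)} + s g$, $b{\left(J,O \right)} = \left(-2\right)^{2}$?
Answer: $- \frac{17934}{43} \approx -417.07$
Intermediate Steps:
$b{\left(J,O \right)} = 4$
$p{\left(S,k \right)} = \frac{S}{2} - \frac{1}{k}$ ($p{\left(S,k \right)} = S \frac{1}{2} - \frac{1}{k} = \frac{S}{2} - \frac{1}{k}$)
$s = 5$
$L{\left(g \right)} = - \frac{1}{2} + \frac{11 g}{2}$ ($L{\left(g \right)} = \left(\frac{g}{2} - \frac{1}{2}\right) + 5 g = \left(- \frac{1}{2} + \frac{g}{2}\right) + 5 g = - \frac{1}{2} + \frac{11 g}{2}$)
$- \frac{8967}{L{\left(b{\left(o,9 \right)} \right)}} = - \frac{8967}{- \frac{1}{2} + \frac{11}{2} \cdot 4} = - \frac{8967}{- \frac{1}{2} + 22} = - \frac{8967}{\frac{43}{2}} = \left(-8967\right) \frac{2}{43} = - \frac{17934}{43}$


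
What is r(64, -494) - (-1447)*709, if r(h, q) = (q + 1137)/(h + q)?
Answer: 441146247/430 ≈ 1.0259e+6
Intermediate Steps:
r(h, q) = (1137 + q)/(h + q)
r(64, -494) - (-1447)*709 = (1137 - 494)/(64 - 494) - (-1447)*709 = 643/(-430) - 1*(-1025923) = -1/430*643 + 1025923 = -643/430 + 1025923 = 441146247/430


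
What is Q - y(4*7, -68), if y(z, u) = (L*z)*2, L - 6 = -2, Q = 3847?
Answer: 3623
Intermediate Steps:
L = 4 (L = 6 - 2 = 4)
y(z, u) = 8*z (y(z, u) = (4*z)*2 = 8*z)
Q - y(4*7, -68) = 3847 - 8*4*7 = 3847 - 8*28 = 3847 - 1*224 = 3847 - 224 = 3623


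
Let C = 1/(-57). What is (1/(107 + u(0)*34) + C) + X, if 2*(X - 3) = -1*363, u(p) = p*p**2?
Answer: -2177443/12198 ≈ -178.51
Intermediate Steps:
u(p) = p**3
C = -1/57 ≈ -0.017544
X = -357/2 (X = 3 + (-1*363)/2 = 3 + (1/2)*(-363) = 3 - 363/2 = -357/2 ≈ -178.50)
(1/(107 + u(0)*34) + C) + X = (1/(107 + 0**3*34) - 1/57) - 357/2 = (1/(107 + 0*34) - 1/57) - 357/2 = (1/(107 + 0) - 1/57) - 357/2 = (1/107 - 1/57) - 357/2 = -50/6099 - 357/2 = -2177443/12198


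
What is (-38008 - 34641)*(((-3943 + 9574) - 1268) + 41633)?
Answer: -3341563404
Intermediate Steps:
(-38008 - 34641)*(((-3943 + 9574) - 1268) + 41633) = -72649*((5631 - 1268) + 41633) = -72649*(4363 + 41633) = -72649*45996 = -3341563404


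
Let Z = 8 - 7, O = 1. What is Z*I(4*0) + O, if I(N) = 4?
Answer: 5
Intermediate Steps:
Z = 1
Z*I(4*0) + O = 1*4 + 1 = 4 + 1 = 5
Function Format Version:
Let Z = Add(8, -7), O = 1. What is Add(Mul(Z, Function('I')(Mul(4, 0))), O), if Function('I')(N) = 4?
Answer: 5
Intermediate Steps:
Z = 1
Add(Mul(Z, Function('I')(Mul(4, 0))), O) = Add(Mul(1, 4), 1) = Add(4, 1) = 5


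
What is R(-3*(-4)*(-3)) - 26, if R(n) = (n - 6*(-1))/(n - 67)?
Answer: -2648/103 ≈ -25.709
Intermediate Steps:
R(n) = (6 + n)/(-67 + n) (R(n) = (n + 6)/(-67 + n) = (6 + n)/(-67 + n))
R(-3*(-4)*(-3)) - 26 = (6 - 3*(-4)*(-3))/(-67 - 3*(-4)*(-3)) - 26 = (6 + 12*(-3))/(-67 + 12*(-3)) - 26 = (6 - 36)/(-67 - 36) - 26 = -30/(-103) - 26 = -1/103*(-30) - 26 = 30/103 - 26 = -2648/103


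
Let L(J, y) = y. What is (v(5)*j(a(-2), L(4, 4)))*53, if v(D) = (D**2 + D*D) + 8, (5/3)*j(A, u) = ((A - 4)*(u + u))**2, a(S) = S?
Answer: 21247488/5 ≈ 4.2495e+6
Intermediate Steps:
j(A, u) = 12*u**2*(-4 + A)**2/5 (j(A, u) = 3*((A - 4)*(u + u))**2/5 = 3*((-4 + A)*(2*u))**2/5 = 3*(2*u*(-4 + A))**2/5 = 3*(4*u**2*(-4 + A)**2)/5 = 12*u**2*(-4 + A)**2/5)
v(D) = 8 + 2*D**2 (v(D) = (D**2 + D**2) + 8 = 2*D**2 + 8 = 8 + 2*D**2)
(v(5)*j(a(-2), L(4, 4)))*53 = ((8 + 2*5**2)*((12/5)*4**2*(-4 - 2)**2))*53 = ((8 + 2*25)*((12/5)*16*(-6)**2))*53 = ((8 + 50)*((12/5)*16*36))*53 = (58*(6912/5))*53 = (400896/5)*53 = 21247488/5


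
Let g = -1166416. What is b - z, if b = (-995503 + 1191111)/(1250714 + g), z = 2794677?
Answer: -117792743069/42149 ≈ -2.7947e+6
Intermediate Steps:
b = 97804/42149 (b = (-995503 + 1191111)/(1250714 - 1166416) = 195608/84298 = 195608*(1/84298) = 97804/42149 ≈ 2.3204)
b - z = 97804/42149 - 1*2794677 = 97804/42149 - 2794677 = -117792743069/42149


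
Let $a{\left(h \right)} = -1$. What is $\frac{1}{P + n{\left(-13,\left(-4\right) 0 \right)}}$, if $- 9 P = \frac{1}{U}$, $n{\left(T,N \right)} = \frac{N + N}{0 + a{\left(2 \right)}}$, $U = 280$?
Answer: $-2520$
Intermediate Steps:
$n{\left(T,N \right)} = - 2 N$ ($n{\left(T,N \right)} = \frac{N + N}{0 - 1} = \frac{2 N}{-1} = 2 N \left(-1\right) = - 2 N$)
$P = - \frac{1}{2520}$ ($P = - \frac{1}{9 \cdot 280} = \left(- \frac{1}{9}\right) \frac{1}{280} = - \frac{1}{2520} \approx -0.00039683$)
$\frac{1}{P + n{\left(-13,\left(-4\right) 0 \right)}} = \frac{1}{- \frac{1}{2520} - 2 \left(\left(-4\right) 0\right)} = \frac{1}{- \frac{1}{2520} - 0} = \frac{1}{- \frac{1}{2520} + 0} = \frac{1}{- \frac{1}{2520}} = -2520$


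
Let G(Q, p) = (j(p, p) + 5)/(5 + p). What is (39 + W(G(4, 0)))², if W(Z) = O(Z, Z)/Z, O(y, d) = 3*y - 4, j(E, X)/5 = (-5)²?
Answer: 295936/169 ≈ 1751.1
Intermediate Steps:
j(E, X) = 125 (j(E, X) = 5*(-5)² = 5*25 = 125)
G(Q, p) = 130/(5 + p) (G(Q, p) = (125 + 5)/(5 + p) = 130/(5 + p))
O(y, d) = -4 + 3*y
W(Z) = (-4 + 3*Z)/Z
(39 + W(G(4, 0)))² = (39 + (3 - 4/(130/(5 + 0))))² = (39 + (3 - 4/(130/5)))² = (39 + (3 - 4/(130*(⅕))))² = (39 + (3 - 4/26))² = (39 + (3 - 4*1/26))² = (39 + (3 - 2/13))² = (39 + 37/13)² = (544/13)² = 295936/169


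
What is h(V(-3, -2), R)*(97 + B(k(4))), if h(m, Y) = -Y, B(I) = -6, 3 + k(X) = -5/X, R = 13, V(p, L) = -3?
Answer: -1183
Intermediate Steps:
k(X) = -3 - 5/X
h(V(-3, -2), R)*(97 + B(k(4))) = (-1*13)*(97 - 6) = -13*91 = -1183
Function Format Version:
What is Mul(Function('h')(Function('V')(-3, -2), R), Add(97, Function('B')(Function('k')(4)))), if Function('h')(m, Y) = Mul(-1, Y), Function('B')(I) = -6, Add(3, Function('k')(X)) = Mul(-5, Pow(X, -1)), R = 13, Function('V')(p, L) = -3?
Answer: -1183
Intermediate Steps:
Function('k')(X) = Add(-3, Mul(-5, Pow(X, -1)))
Mul(Function('h')(Function('V')(-3, -2), R), Add(97, Function('B')(Function('k')(4)))) = Mul(Mul(-1, 13), Add(97, -6)) = Mul(-13, 91) = -1183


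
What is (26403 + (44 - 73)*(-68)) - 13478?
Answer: 14897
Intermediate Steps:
(26403 + (44 - 73)*(-68)) - 13478 = (26403 - 29*(-68)) - 13478 = (26403 + 1972) - 13478 = 28375 - 13478 = 14897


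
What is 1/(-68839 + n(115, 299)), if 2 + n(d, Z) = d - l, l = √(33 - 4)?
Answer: -68726/4723263047 + √29/4723263047 ≈ -1.4549e-5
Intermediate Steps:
l = √29 ≈ 5.3852
n(d, Z) = -2 + d - √29 (n(d, Z) = -2 + (d - √29) = -2 + d - √29)
1/(-68839 + n(115, 299)) = 1/(-68839 + (-2 + 115 - √29)) = 1/(-68839 + (113 - √29)) = 1/(-68726 - √29)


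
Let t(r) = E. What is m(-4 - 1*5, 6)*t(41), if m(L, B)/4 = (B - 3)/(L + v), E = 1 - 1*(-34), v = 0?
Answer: -140/3 ≈ -46.667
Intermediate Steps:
E = 35 (E = 1 + 34 = 35)
m(L, B) = 4*(-3 + B)/L (m(L, B) = 4*((B - 3)/(L + 0)) = 4*((-3 + B)/L) = 4*(-3 + B)/L)
t(r) = 35
m(-4 - 1*5, 6)*t(41) = (4*(-3 + 6)/(-4 - 1*5))*35 = (4*3/(-4 - 5))*35 = (4*3/(-9))*35 = (4*(-⅑)*3)*35 = -4/3*35 = -140/3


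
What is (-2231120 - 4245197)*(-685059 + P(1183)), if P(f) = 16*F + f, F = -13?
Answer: 4430344838628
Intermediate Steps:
P(f) = -208 + f (P(f) = 16*(-13) + f = -208 + f)
(-2231120 - 4245197)*(-685059 + P(1183)) = (-2231120 - 4245197)*(-685059 + (-208 + 1183)) = -6476317*(-685059 + 975) = -6476317*(-684084) = 4430344838628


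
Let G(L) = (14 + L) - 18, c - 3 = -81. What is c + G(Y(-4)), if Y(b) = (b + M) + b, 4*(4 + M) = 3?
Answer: -373/4 ≈ -93.250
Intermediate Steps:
M = -13/4 (M = -4 + (¼)*3 = -4 + ¾ = -13/4 ≈ -3.2500)
Y(b) = -13/4 + 2*b (Y(b) = (b - 13/4) + b = (-13/4 + b) + b = -13/4 + 2*b)
c = -78 (c = 3 - 81 = -78)
G(L) = -4 + L
c + G(Y(-4)) = -78 + (-4 + (-13/4 + 2*(-4))) = -78 + (-4 + (-13/4 - 8)) = -78 + (-4 - 45/4) = -78 - 61/4 = -373/4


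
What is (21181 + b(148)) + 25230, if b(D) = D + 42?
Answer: 46601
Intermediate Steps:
b(D) = 42 + D
(21181 + b(148)) + 25230 = (21181 + (42 + 148)) + 25230 = (21181 + 190) + 25230 = 21371 + 25230 = 46601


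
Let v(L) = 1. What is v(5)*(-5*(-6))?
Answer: 30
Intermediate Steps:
v(5)*(-5*(-6)) = 1*(-5*(-6)) = 1*30 = 30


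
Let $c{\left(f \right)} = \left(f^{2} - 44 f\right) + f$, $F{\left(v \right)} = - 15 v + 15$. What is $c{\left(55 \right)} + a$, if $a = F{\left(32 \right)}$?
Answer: $195$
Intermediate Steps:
$F{\left(v \right)} = 15 - 15 v$
$c{\left(f \right)} = f^{2} - 43 f$
$a = -465$ ($a = 15 - 480 = -465$)
$c{\left(55 \right)} + a = 55 \left(-43 + 55\right) - 465 = 55 \cdot 12 - 465 = 660 - 465 = 195$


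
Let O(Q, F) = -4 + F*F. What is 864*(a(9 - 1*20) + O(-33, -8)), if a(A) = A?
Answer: 42336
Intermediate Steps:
O(Q, F) = -4 + F²
864*(a(9 - 1*20) + O(-33, -8)) = 864*((9 - 1*20) + (-4 + (-8)²)) = 864*((9 - 20) + (-4 + 64)) = 864*(-11 + 60) = 864*49 = 42336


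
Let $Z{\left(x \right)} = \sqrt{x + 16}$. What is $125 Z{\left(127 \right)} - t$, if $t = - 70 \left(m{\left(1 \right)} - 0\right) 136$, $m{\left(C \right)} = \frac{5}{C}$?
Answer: $47600 + 125 \sqrt{143} \approx 49095.0$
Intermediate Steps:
$Z{\left(x \right)} = \sqrt{16 + x}$
$t = -47600$ ($t = - 70 \left(\frac{5}{1} - 0\right) 136 = - 70 \left(5 \cdot 1 + 0\right) 136 = - 70 \left(5 + 0\right) 136 = \left(-70\right) 5 \cdot 136 = \left(-350\right) 136 = -47600$)
$125 Z{\left(127 \right)} - t = 125 \sqrt{16 + 127} - -47600 = 125 \sqrt{143} + 47600 = 47600 + 125 \sqrt{143}$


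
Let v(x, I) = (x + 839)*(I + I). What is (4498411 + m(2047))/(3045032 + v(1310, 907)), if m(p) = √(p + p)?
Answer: 4498411/6943318 + √4094/6943318 ≈ 0.64789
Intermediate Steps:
v(x, I) = 2*I*(839 + x) (v(x, I) = (839 + x)*(2*I) = 2*I*(839 + x))
m(p) = √2*√p (m(p) = √(2*p) = √2*√p)
(4498411 + m(2047))/(3045032 + v(1310, 907)) = (4498411 + √2*√2047)/(3045032 + 2*907*(839 + 1310)) = (4498411 + √4094)/(3045032 + 2*907*2149) = (4498411 + √4094)/(3045032 + 3898286) = (4498411 + √4094)/6943318 = (4498411 + √4094)*(1/6943318) = 4498411/6943318 + √4094/6943318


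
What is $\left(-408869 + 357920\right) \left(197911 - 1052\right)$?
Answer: $-10029769191$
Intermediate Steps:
$\left(-408869 + 357920\right) \left(197911 - 1052\right) = - 50949 \left(197911 - 1052\right) = \left(-50949\right) 196859 = -10029769191$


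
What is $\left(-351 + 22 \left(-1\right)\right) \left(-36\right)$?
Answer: $13428$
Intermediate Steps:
$\left(-351 + 22 \left(-1\right)\right) \left(-36\right) = \left(-351 - 22\right) \left(-36\right) = \left(-373\right) \left(-36\right) = 13428$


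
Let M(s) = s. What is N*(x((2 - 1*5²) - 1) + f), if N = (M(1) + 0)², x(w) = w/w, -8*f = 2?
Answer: ¾ ≈ 0.75000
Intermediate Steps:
f = -¼ (f = -⅛*2 = -¼ ≈ -0.25000)
x(w) = 1
N = 1 (N = (1 + 0)² = 1² = 1)
N*(x((2 - 1*5²) - 1) + f) = 1*(1 - ¼) = 1*(¾) = ¾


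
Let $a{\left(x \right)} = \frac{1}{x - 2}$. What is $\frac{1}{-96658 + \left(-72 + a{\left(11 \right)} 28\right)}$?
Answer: $- \frac{9}{870542} \approx -1.0338 \cdot 10^{-5}$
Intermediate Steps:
$a{\left(x \right)} = \frac{1}{-2 + x}$
$\frac{1}{-96658 + \left(-72 + a{\left(11 \right)} 28\right)} = \frac{1}{-96658 - \left(72 - \frac{1}{-2 + 11} \cdot 28\right)} = \frac{1}{-96658 - \left(72 - \frac{1}{9} \cdot 28\right)} = \frac{1}{-96658 + \left(-72 + \frac{1}{9} \cdot 28\right)} = \frac{1}{-96658 + \left(-72 + \frac{28}{9}\right)} = \frac{1}{-96658 - \frac{620}{9}} = \frac{1}{- \frac{870542}{9}} = - \frac{9}{870542}$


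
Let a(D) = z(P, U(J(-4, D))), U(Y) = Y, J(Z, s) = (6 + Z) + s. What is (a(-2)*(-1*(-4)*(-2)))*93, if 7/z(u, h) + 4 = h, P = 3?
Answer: 1302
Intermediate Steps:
J(Z, s) = 6 + Z + s
z(u, h) = 7/(-4 + h)
a(D) = 7/(-2 + D) (a(D) = 7/(-4 + (6 - 4 + D)) = 7/(-4 + (2 + D)) = 7/(-2 + D))
(a(-2)*(-1*(-4)*(-2)))*93 = ((7/(-2 - 2))*(-1*(-4)*(-2)))*93 = ((7/(-4))*(4*(-2)))*93 = ((7*(-¼))*(-8))*93 = -7/4*(-8)*93 = 14*93 = 1302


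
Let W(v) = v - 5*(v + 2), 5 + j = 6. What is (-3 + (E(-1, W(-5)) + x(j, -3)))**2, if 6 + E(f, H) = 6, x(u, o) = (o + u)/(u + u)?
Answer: 16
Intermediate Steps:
j = 1 (j = -5 + 6 = 1)
x(u, o) = (o + u)/(2*u) (x(u, o) = (o + u)/((2*u)) = (o + u)*(1/(2*u)) = (o + u)/(2*u))
W(v) = -10 - 4*v (W(v) = v - 5*(2 + v) = v + (-10 - 5*v) = -10 - 4*v)
E(f, H) = 0 (E(f, H) = -6 + 6 = 0)
(-3 + (E(-1, W(-5)) + x(j, -3)))**2 = (-3 + (0 + (1/2)*(-3 + 1)/1))**2 = (-3 + (0 + (1/2)*1*(-2)))**2 = (-3 + (0 - 1))**2 = (-3 - 1)**2 = (-4)**2 = 16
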